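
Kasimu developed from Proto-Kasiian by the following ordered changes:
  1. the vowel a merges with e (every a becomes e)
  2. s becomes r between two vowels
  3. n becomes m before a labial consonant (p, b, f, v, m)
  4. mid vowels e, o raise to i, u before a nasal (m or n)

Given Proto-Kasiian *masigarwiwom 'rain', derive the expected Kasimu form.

merigerwiwum

Kasimu: *masigarwiwom
  masigarwiwom → mesigerwiwom   [vowel merger]
  mesigerwiwom → merigerwiwom   [rhotacism]
  merigerwiwom (rule 3 does not apply)
  merigerwiwom → merigerwiwum   [pre-nasal raising]
  giving Kasimu merigerwiwum.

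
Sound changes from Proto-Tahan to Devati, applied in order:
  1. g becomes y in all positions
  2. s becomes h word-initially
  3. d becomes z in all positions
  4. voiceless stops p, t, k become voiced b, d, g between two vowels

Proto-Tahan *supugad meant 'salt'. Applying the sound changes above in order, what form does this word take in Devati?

hubuyaz

Devati: *supugad
  supugad → supuyad   [unconditioned shift]
  supuyad → hupuyad   [debuccalisation]
  hupuyad → hupuyaz   [unconditioned shift]
  hupuyaz → hubuyaz   [intervocalic voicing]
  giving Devati hubuyaz.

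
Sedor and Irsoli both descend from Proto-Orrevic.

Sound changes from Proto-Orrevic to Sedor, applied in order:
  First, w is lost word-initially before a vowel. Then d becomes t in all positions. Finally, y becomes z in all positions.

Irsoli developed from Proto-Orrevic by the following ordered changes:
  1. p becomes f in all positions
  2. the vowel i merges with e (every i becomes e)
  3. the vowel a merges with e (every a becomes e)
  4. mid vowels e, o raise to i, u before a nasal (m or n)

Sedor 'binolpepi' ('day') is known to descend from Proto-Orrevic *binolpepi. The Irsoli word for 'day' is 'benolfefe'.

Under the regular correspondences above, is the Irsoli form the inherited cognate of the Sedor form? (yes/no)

Derive the expected Irsoli reflex of *binolpepi:
Irsoli: start from *binolpepi.
  rule 1 (unconditioned shift): binolpepi → binolfefi
  rule 2 (vowel merger): binolfefi → benolfefe
  rule 3: no change — benolfefe
  rule 4 (pre-nasal raising): benolfefe → binolfefe
  ⇒ Irsoli binolfefe
The regular Irsoli reflex would be 'binolfefe', but the attested form is 'benolfefe'. The correspondence is irregular, so they are not cognates (the Irsoli form has a different source).

no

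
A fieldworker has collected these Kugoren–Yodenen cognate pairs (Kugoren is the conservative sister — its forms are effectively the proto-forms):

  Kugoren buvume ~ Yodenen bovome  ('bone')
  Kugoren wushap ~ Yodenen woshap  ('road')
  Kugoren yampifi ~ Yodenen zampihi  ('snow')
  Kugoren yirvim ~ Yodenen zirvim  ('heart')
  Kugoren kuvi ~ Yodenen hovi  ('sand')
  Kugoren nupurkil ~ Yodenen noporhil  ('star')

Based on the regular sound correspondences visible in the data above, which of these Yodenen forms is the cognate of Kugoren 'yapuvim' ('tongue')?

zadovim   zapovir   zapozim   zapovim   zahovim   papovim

zapovim

yampifi ~ zampihi — Kugoren y corresponds to Yodenen z word-initially before a back vowel.
buvume ~ bovome, kuvi ~ hovi — Kugoren u corresponds to Yodenen o after a consonant, before a labial obstruent.
Applying these to Kugoren 'yapuvim':
  yapuvim → zapuvim   (y→z word-initially before a back vowel)
  zapuvim → zapovim   (u→o after a consonant, before a labial obstruent)
So the Yodenen cognate is 'zapovim'.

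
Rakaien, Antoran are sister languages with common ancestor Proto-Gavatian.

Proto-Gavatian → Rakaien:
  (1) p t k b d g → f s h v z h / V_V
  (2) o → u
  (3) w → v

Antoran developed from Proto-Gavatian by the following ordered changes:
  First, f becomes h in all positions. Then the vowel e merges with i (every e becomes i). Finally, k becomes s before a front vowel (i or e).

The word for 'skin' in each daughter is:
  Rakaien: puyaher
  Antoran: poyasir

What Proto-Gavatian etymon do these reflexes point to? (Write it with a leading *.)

Position 2: Rakaien has u, Antoran has o. Antoran preserves o here (none of its changes turn any other segment into o), so the proto-segment is *o.
Position 6: Rakaien has e, Antoran has i. Rakaien preserves e here (none of its changes turn any other segment into e), so the proto-segment is *e.
Position 5: Rakaien has h, Antoran has s. Taking the neighbouring segments as reconstructed: Rakaien h could go back to *k or *g or *h; Antoran s could go back to *k or *s — the one source consistent with every daughter is *k.
This points to *poyaker. Verify forward in each daughter:
Rakaien: *poyaker
  poyaker → poyaher   [intervocalic lenition]
  poyaher → puyaher   [vowel merger]
  puyaher (rule 3 does not apply)
  giving Rakaien puyaher.
Antoran: start from *poyaker.
  rule 1: no change — poyaker
  rule 2 (vowel merger): poyaker → poyakir
  rule 3 (palatalisation): poyakir → poyasir
  ⇒ Antoran poyasir
Only *poyaker yields all of Rakaien puyaher, Antoran poyasir.

*poyaker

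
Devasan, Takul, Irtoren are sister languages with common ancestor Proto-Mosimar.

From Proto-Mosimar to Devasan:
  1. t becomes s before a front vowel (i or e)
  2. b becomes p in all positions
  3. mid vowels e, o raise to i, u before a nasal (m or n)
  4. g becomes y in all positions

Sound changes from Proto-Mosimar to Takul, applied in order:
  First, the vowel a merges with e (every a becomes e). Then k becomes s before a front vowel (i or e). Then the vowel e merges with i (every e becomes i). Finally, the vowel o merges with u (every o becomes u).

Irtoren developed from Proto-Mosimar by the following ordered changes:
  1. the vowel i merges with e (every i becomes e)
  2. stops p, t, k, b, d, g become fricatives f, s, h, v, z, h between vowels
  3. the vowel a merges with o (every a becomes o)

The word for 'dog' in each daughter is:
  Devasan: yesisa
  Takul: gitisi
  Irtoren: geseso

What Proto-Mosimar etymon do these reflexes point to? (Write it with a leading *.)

Position 1: Devasan has y, Takul has g, Irtoren has g. Takul preserves g here (none of its changes turn any other segment into g), so the proto-segment is *g.
Position 2: Devasan has e, Takul has i, Irtoren has e. Devasan preserves e here (none of its changes turn any other segment into e), so the proto-segment is *e.
Position 3: Devasan has s, Takul has t, Irtoren has s. Takul preserves t here (none of its changes turn any other segment into t), so the proto-segment is *t.
Verify the candidate proto-form against each daughter:
Devasan: start from *getisa.
  rule 1 (palatalisation): getisa → gesisa
  rule 2: no change — gesisa
  rule 3: no change — gesisa
  rule 4 (unconditioned shift): gesisa → yesisa
  ⇒ Devasan yesisa
Takul: *getisa
  getisa → getise   [vowel merger]
  getise (rule 2 does not apply)
  getise → gitisi   [vowel merger]
  gitisi (rule 4 does not apply)
  giving Takul gitisi.
Irtoren: start from *getisa.
  rule 1 (vowel merger): getisa → getesa
  rule 2 (intervocalic lenition): getesa → gesesa
  rule 3 (vowel merger): gesesa → geseso
  ⇒ Irtoren geseso
*getisa is the unique common source.

*getisa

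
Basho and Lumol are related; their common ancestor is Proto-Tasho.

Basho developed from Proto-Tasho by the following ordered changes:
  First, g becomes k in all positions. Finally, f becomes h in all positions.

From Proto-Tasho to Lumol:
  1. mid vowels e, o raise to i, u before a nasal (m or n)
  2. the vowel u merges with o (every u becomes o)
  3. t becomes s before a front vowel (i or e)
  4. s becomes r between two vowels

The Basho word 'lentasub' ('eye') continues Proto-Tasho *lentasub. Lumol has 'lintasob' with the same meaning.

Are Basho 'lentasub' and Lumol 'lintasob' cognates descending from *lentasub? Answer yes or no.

no

Derive the expected Lumol reflex of *lentasub:
Lumol: *lentasub > lintasub > lintasob > lintarob  (by pre-nasal raising, vowel merger, rhotacism)
The regular Lumol reflex would be 'lintarob', but the attested form is 'lintasob'. The correspondence is irregular, so they are not cognates (the Lumol form has a different source).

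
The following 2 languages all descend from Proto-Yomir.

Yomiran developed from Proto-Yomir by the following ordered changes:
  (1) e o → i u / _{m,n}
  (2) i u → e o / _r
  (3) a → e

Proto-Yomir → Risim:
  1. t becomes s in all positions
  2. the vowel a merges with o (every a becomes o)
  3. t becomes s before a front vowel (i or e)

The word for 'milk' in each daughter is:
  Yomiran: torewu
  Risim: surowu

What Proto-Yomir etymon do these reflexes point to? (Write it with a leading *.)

*turawu

Position 2: Yomiran has o, Risim has u. Risim preserves u here (none of its changes turn any other segment into u), so the proto-segment is *u.
Position 4: Yomiran has e, Risim has o. Taking the neighbouring segments as reconstructed: Yomiran e could go back to *a or *e; Risim o could go back to *a or *o — the one source consistent with every daughter is *a.
Position 1: Yomiran has t, Risim has s. Yomiran preserves t here (none of its changes turn any other segment into t), so the proto-segment is *t.
The remaining positions agree across the daughters. Check the candidate against every language:
Yomiran: *turawu > torawu > torewu  (by pre-rhotic lowering, vowel merger)
Risim: *turawu > surawu > surowu  (by unconditioned shift, vowel merger)
No other proto-form is consistent with every reflex, so the reconstruction is *turawu.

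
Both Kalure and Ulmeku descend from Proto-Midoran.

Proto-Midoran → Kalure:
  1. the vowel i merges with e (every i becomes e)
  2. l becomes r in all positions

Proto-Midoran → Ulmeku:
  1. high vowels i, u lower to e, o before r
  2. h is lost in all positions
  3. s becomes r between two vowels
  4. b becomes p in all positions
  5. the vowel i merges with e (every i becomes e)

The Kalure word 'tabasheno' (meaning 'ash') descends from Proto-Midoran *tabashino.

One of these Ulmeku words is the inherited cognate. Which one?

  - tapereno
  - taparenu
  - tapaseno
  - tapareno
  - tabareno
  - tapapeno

tapareno

Ulmeku: start from *tabashino.
  rule 1: no change — tabashino
  rule 2 (h-loss): tabashino → tabasino
  rule 3 (rhotacism): tabasino → tabarino
  rule 4 (unconditioned shift): tabarino → taparino
  rule 5 (vowel merger): taparino → tapareno
  ⇒ Ulmeku tapareno
The other candidates each miss or misapply at least one Ulmeku change.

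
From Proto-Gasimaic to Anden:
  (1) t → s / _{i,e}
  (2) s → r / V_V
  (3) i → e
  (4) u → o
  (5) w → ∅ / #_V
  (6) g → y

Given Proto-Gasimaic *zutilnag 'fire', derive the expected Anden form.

zorelnay

Anden: *zutilnag
  zutilnag → zusilnag   [palatalisation]
  zusilnag → zurilnag   [rhotacism]
  zurilnag → zurelnag   [vowel merger]
  zurelnag → zorelnag   [vowel merger]
  zorelnag (rule 5 does not apply)
  zorelnag → zorelnay   [unconditioned shift]
  giving Anden zorelnay.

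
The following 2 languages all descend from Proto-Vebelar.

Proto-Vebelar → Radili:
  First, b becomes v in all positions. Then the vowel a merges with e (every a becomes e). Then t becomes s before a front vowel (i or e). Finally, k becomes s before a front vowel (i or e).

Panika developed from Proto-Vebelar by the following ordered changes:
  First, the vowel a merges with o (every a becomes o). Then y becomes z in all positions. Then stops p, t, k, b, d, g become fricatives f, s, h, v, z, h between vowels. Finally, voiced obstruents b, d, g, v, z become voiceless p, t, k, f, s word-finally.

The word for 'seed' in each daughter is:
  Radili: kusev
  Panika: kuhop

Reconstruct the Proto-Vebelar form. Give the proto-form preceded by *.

Position 3: Radili has s, Panika has h. Taking the neighbouring segments as reconstructed: Radili s could go back to *t or *k or *s; Panika h could go back to *k or *g or *h — the one source consistent with every daughter is *k.
Position 4: Radili has e, Panika has o. Taking the neighbouring segments as reconstructed: Radili e could go back to *a or *e; Panika o could go back to *a or *o — the one source consistent with every daughter is *a.
Position 5: Radili has v, Panika has p. Taking the neighbouring segments as reconstructed: Radili v could go back to *b or *v; Panika p could go back to *p or *b — the one source consistent with every daughter is *b.
This points to *kukab. Verify forward in each daughter:
Radili: start from *kukab.
  rule 1 (unconditioned shift): kukab → kukav
  rule 2 (vowel merger): kukav → kukev
  rule 3: no change — kukev
  rule 4 (palatalisation): kukev → kusev
  ⇒ Radili kusev
Panika: start from *kukab.
  rule 1 (vowel merger): kukab → kukob
  rule 2: no change — kukob
  rule 3 (intervocalic lenition): kukob → kuhob
  rule 4 (final devoicing): kuhob → kuhop
  ⇒ Panika kuhop
Only *kukab yields all of Radili kusev, Panika kuhop.

*kukab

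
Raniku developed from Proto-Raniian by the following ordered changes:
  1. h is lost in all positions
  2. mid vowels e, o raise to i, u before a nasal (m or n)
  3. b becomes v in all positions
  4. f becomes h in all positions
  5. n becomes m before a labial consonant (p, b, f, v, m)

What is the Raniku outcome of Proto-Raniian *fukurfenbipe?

hukurhimvipe

Raniku: *fukurfenbipe > fukurfinbipe > fukurfinvipe > hukurhinvipe > hukurhimvipe  (by pre-nasal raising, unconditioned shift, unconditioned shift, nasal place assimilation)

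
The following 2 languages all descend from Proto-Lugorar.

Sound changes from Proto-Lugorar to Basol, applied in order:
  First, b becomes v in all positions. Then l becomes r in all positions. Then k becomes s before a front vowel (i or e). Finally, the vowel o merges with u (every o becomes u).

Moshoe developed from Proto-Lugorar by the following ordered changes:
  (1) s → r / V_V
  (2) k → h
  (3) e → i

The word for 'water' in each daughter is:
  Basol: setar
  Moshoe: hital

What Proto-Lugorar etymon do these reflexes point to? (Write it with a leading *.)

Position 2: Basol has e, Moshoe has i. Basol preserves e here (none of its changes turn any other segment into e), so the proto-segment is *e.
Position 5: Basol has r, Moshoe has l. Moshoe preserves l here (none of its changes turn any other segment into l), so the proto-segment is *l.
Position 1: Basol has s, Moshoe has h. Taking the neighbouring segments as reconstructed: Basol s could go back to *k or *s; Moshoe h could go back to *k or *h — the one source consistent with every daughter is *k.
Verify the candidate proto-form against each daughter:
Basol: start from *ketal.
  rule 1: no change — ketal
  rule 2 (unconditioned shift): ketal → ketar
  rule 3 (palatalisation): ketar → setar
  rule 4: no change — setar
  ⇒ Basol setar
Moshoe: *ketal > hetal > hital  (by unconditioned shift, vowel merger)
Only *ketal yields all of Basol setar, Moshoe hital.

*ketal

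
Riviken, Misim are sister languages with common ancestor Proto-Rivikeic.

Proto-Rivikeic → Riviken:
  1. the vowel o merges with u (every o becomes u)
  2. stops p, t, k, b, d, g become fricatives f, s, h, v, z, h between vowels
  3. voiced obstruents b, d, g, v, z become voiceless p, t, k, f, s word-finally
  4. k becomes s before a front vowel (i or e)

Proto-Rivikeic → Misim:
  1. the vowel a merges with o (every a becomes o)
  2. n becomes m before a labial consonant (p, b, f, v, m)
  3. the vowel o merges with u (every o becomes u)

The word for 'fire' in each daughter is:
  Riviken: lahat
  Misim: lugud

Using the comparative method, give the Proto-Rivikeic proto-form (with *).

Position 2: Riviken has a, Misim has u. Riviken preserves a here (none of its changes turn any other segment into a), so the proto-segment is *a.
Position 4: Riviken has a, Misim has u. Riviken preserves a here (none of its changes turn any other segment into a), so the proto-segment is *a.
Verify the candidate proto-form against each daughter:
Riviken: start from *lagad.
  rule 1: no change — lagad
  rule 2 (intervocalic lenition): lagad → lahad
  rule 3 (final devoicing): lahad → lahat
  rule 4: no change — lahat
  ⇒ Riviken lahat
Misim: *lagad > logod > lugud  (by vowel merger, vowel merger)
*lagad is the unique common source.

*lagad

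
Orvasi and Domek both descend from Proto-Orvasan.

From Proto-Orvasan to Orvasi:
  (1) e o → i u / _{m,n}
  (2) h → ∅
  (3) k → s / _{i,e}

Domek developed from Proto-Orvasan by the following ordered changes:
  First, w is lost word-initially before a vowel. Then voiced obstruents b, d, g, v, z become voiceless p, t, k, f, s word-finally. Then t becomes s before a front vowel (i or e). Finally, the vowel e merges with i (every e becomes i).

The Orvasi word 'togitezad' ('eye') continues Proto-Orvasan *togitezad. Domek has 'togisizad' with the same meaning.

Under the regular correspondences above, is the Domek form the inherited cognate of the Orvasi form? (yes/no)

Derive the expected Domek reflex of *togitezad:
Domek: *togitezad
  togitezad (rule 1 does not apply)
  togitezad → togitezat   [final devoicing]
  togitezat → togisezat   [palatalisation]
  togisezat → togisizat   [vowel merger]
  giving Domek togisizat.
The regular Domek reflex would be 'togisizat', but the attested form is 'togisizad'. The correspondence is irregular, so they are not cognates (the Domek form has a different source).

no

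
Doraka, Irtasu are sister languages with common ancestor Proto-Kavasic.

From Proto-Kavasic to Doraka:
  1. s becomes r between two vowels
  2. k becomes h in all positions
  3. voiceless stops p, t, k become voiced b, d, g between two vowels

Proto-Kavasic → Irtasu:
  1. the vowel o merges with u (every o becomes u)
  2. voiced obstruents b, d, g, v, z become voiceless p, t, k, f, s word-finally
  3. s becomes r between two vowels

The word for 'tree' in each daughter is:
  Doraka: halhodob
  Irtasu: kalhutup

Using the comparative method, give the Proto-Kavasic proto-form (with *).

Position 5: Doraka has o, Irtasu has u. Doraka preserves o here (none of its changes turn any other segment into o), so the proto-segment is *o.
Position 7: Doraka has o, Irtasu has u. Doraka preserves o here (none of its changes turn any other segment into o), so the proto-segment is *o.
Position 8: Doraka has b, Irtasu has p. Taking the neighbouring segments as reconstructed: Doraka b can only go back to *b; Irtasu p could go back to *p or *b — the one source consistent with every daughter is *b.
This points to *kalhotob. Verify forward in each daughter:
Doraka: *kalhotob > halhotob > halhodob  (by unconditioned shift, intervocalic voicing)
Irtasu: *kalhotob
  kalhotob → kalhutub   [vowel merger]
  kalhutub → kalhutup   [final devoicing]
  kalhutup (rule 3 does not apply)
  giving Irtasu kalhutup.
*kalhotob is the unique common source.

*kalhotob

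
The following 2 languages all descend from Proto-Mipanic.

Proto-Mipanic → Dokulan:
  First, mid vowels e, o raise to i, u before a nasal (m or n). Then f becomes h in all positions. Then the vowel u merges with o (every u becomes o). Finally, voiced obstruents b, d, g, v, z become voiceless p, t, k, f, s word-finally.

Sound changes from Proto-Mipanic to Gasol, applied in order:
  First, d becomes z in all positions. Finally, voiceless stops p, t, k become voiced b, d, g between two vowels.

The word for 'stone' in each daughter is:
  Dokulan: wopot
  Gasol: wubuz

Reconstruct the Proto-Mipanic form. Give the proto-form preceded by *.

*wupud

Position 3: Dokulan has p, Gasol has b. Taking the neighbouring segments as reconstructed: Dokulan p can only go back to *p; Gasol b could go back to *p or *b — the one source consistent with every daughter is *p.
Position 4: Dokulan has o, Gasol has u. Gasol preserves u here (none of its changes turn any other segment into u), so the proto-segment is *u.
Position 2: Dokulan has o, Gasol has u. Gasol preserves u here (none of its changes turn any other segment into u), so the proto-segment is *u.
This points to *wupud. Verify forward in each daughter:
Dokulan: *wupud
  wupud (rule 1 does not apply)
  wupud (rule 2 does not apply)
  wupud → wopod   [vowel merger]
  wopod → wopot   [final devoicing]
  giving Dokulan wopot.
Gasol: *wupud > wupuz > wubuz  (by unconditioned shift, intervocalic voicing)
Only *wupud yields all of Dokulan wopot, Gasol wubuz.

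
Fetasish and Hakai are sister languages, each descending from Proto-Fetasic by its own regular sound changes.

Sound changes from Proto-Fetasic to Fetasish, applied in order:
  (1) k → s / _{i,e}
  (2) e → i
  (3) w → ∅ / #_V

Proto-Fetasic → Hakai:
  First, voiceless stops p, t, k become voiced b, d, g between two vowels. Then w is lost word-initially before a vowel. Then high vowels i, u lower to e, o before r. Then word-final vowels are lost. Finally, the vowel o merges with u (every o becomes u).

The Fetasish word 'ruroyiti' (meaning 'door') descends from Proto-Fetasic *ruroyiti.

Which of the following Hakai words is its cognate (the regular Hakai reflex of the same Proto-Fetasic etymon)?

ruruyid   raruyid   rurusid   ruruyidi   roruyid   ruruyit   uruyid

Hakai: *ruroyiti > ruroyidi > roroyidi > roroyid > ruruyid  (by intervocalic voicing, pre-rhotic lowering, apocope, vowel merger)

ruruyid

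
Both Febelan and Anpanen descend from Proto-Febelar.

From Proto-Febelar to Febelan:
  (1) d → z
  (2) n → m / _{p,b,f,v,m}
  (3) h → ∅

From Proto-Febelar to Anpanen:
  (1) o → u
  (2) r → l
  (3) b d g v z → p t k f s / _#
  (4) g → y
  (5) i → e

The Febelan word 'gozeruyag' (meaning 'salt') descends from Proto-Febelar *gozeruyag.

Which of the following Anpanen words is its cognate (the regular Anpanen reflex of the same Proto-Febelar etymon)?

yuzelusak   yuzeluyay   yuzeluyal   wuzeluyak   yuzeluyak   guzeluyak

Anpanen: *gozeruyag
  gozeruyag → guzeruyag   [vowel merger]
  guzeruyag → guzeluyag   [unconditioned shift]
  guzeluyag → guzeluyak   [final devoicing]
  guzeluyak → yuzeluyak   [unconditioned shift]
  yuzeluyak (rule 5 does not apply)
  giving Anpanen yuzeluyak.

yuzeluyak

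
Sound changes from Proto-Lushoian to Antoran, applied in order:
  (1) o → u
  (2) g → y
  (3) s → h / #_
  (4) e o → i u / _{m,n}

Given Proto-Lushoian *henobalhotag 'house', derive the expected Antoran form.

hinubalhutay

Antoran: *henobalhotag > henubalhutag > henubalhutay > hinubalhutay  (by vowel merger, unconditioned shift, pre-nasal raising)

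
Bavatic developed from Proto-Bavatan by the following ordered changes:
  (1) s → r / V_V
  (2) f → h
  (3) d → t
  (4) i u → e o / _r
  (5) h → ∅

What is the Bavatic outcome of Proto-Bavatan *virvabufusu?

vervabuoru

Bavatic: start from *virvabufusu.
  rule 1 (rhotacism): virvabufusu → virvabufuru
  rule 2 (unconditioned shift): virvabufuru → virvabuhuru
  rule 3: no change — virvabuhuru
  rule 4 (pre-rhotic lowering): virvabuhuru → vervabuhoru
  rule 5 (h-loss): vervabuhoru → vervabuoru
  ⇒ Bavatic vervabuoru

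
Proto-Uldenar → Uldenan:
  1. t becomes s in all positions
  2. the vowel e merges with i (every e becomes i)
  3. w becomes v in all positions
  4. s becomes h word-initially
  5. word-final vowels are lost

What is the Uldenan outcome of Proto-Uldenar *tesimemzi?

Uldenan: start from *tesimemzi.
  rule 1 (unconditioned shift): tesimemzi → sesimemzi
  rule 2 (vowel merger): sesimemzi → sisimimzi
  rule 3: no change — sisimimzi
  rule 4 (debuccalisation): sisimimzi → hisimimzi
  rule 5 (apocope): hisimimzi → hisimimz
  ⇒ Uldenan hisimimz

hisimimz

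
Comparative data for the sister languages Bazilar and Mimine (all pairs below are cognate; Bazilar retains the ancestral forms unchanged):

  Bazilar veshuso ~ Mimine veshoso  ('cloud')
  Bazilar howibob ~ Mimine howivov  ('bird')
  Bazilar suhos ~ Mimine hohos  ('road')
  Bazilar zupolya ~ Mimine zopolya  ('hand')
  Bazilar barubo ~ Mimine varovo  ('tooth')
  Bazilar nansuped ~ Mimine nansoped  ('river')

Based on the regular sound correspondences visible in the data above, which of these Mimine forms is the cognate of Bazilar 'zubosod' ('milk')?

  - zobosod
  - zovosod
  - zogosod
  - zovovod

barubo ~ varovo — Bazilar u corresponds to Mimine o after a consonant, before a labial obstruent.
howibob ~ howivov, barubo ~ varovo — Bazilar b corresponds to Mimine v between vowels (before a back vowel).
Applying these to Bazilar 'zubosod':
  zubosod → zobosod   (u→o after a consonant, before a labial obstruent)
  zobosod → zovosod   (b→v between vowels (before a back vowel))
So the Mimine cognate is 'zovosod'.

zovosod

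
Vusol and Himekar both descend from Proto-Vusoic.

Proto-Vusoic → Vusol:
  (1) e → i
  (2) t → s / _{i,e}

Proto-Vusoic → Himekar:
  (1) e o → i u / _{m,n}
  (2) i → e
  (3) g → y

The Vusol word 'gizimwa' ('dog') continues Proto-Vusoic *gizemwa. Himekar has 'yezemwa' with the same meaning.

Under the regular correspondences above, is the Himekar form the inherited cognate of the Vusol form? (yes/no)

Derive the expected Himekar reflex of *gizemwa:
Himekar: *gizemwa > gizimwa > gezemwa > yezemwa  (by pre-nasal raising, vowel merger, unconditioned shift)
Himekar 'yezemwa' matches the regular reflex exactly, so the pair is cognate.

yes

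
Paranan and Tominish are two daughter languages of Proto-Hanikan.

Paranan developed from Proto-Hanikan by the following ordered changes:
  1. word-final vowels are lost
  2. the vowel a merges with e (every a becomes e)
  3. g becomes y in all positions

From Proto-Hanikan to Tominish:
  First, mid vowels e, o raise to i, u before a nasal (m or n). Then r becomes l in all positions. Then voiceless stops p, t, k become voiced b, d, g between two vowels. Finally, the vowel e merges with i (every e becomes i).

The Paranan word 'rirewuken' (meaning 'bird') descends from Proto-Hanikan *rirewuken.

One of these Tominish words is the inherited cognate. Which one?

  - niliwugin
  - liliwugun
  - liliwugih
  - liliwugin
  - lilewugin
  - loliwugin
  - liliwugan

Tominish: start from *rirewuken.
  rule 1 (pre-nasal raising): rirewuken → rirewukin
  rule 2 (unconditioned shift): rirewukin → lilewukin
  rule 3 (intervocalic voicing): lilewukin → lilewugin
  rule 4 (vowel merger): lilewugin → liliwugin
  ⇒ Tominish liliwugin
Among the options, 'liliwugin' alone shows every Tominish change applied in order.

liliwugin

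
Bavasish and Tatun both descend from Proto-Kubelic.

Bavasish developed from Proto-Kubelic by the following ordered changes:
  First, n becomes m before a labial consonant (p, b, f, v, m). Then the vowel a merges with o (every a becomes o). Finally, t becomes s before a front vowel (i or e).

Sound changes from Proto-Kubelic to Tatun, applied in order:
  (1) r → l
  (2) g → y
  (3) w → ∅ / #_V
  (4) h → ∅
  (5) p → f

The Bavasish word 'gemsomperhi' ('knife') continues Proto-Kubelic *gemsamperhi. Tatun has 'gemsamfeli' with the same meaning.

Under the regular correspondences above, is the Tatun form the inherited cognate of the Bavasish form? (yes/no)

Derive the expected Tatun reflex of *gemsamperhi:
Tatun: *gemsamperhi > gemsampelhi > yemsampelhi > yemsampeli > yemsamfeli  (by unconditioned shift, unconditioned shift, h-loss, unconditioned shift)
The regular Tatun reflex would be 'yemsamfeli', but the attested form is 'gemsamfeli'. The correspondence is irregular, so they are not cognates (the Tatun form has a different source).

no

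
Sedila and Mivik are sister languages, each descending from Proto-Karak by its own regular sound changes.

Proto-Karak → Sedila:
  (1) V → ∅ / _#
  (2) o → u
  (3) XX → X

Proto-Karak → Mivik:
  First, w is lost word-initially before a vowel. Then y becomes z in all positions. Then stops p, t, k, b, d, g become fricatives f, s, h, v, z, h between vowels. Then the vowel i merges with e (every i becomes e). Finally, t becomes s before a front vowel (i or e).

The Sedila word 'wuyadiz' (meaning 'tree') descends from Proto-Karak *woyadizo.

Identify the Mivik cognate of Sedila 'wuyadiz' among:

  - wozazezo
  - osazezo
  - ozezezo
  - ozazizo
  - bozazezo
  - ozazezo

ozazezo

Mivik: *woyadizo
  woyadizo → oyadizo   [glide loss]
  oyadizo → ozadizo   [unconditioned shift]
  ozadizo → ozazizo   [intervocalic lenition]
  ozazizo → ozazezo   [vowel merger]
  ozazezo (rule 5 does not apply)
  giving Mivik ozazezo.
Among the options, 'ozazezo' alone shows every Mivik change applied in order.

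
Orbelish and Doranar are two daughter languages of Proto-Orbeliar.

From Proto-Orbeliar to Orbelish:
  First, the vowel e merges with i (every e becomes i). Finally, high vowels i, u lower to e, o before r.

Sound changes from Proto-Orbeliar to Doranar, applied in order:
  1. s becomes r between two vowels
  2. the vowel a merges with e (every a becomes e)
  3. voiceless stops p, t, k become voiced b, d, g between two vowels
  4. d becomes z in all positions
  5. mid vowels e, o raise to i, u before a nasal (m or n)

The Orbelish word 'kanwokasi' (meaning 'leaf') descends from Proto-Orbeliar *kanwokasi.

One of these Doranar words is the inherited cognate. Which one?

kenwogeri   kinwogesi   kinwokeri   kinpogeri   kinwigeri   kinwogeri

Doranar: *kanwokasi
  kanwokasi → kanwokari   [rhotacism]
  kanwokari → kenwokeri   [vowel merger]
  kenwokeri → kenwogeri   [intervocalic voicing]
  kenwogeri (rule 4 does not apply)
  kenwogeri → kinwogeri   [pre-nasal raising]
  giving Doranar kinwogeri.
The other candidates each miss or misapply at least one Doranar change.

kinwogeri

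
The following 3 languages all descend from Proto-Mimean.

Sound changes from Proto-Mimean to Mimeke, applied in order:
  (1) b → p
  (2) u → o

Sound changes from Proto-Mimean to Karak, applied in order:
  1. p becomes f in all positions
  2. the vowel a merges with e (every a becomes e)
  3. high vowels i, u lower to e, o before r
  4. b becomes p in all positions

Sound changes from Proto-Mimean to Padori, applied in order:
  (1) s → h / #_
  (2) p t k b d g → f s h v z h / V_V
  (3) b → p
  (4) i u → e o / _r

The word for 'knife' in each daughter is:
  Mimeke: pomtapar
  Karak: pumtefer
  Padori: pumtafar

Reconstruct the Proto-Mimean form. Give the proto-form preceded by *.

*bumtapar

Position 7: Mimeke has a, Karak has e, Padori has a. Mimeke preserves a here (none of its changes turn any other segment into a), so the proto-segment is *a.
Position 2: Mimeke has o, Karak has u, Padori has u. Karak preserves u here (none of its changes turn any other segment into u), so the proto-segment is *u.
Verify the candidate proto-form against each daughter:
Mimeke: start from *bumtapar.
  rule 1 (unconditioned shift): bumtapar → pumtapar
  rule 2 (vowel merger): pumtapar → pomtapar
  ⇒ Mimeke pomtapar
Karak: start from *bumtapar.
  rule 1 (unconditioned shift): bumtapar → bumtafar
  rule 2 (vowel merger): bumtafar → bumtefer
  rule 3: no change — bumtefer
  rule 4 (unconditioned shift): bumtefer → pumtefer
  ⇒ Karak pumtefer
Padori: start from *bumtapar.
  rule 1: no change — bumtapar
  rule 2 (intervocalic lenition): bumtapar → bumtafar
  rule 3 (unconditioned shift): bumtafar → pumtafar
  rule 4: no change — pumtafar
  ⇒ Padori pumtafar
*bumtapar is the unique common source.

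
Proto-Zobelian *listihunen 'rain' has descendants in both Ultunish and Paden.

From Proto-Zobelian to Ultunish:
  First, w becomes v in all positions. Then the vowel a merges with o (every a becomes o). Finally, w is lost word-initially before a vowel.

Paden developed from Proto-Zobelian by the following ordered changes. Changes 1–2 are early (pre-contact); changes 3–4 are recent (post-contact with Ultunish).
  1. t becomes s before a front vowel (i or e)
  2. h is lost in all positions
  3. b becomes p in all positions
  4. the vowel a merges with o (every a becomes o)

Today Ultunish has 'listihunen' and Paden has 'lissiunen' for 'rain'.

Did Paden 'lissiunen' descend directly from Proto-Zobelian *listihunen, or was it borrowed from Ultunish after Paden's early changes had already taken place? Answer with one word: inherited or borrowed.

inherited

If inherited, *listihunen would pass through all of Paden's changes:
Paden: *listihunen
  listihunen → lissihunen   [palatalisation]
  lissihunen → lissiunen   [h-loss]
  lissiunen (rule 3 does not apply)
  lissiunen (rule 4 does not apply)
  giving Paden lissiunen.
If borrowed from Ultunish 'listihunen' after the early changes, it would undergo only the recent ones:
  rule 3 (unconditioned shift): no change (listihunen)
  rule 4 (vowel merger): no change (listihunen)
  ⇒ as a loan: listihunen
Paden 'lissiunen' matches the inherited outcome exactly, so it is an inherited cognate, not a loan.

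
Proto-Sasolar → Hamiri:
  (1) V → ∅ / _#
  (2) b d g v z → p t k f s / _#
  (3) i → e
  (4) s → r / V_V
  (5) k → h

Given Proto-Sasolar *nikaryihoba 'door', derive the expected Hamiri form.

neharyehop

Hamiri: *nikaryihoba
  nikaryihoba → nikaryihob   [apocope]
  nikaryihob → nikaryihop   [final devoicing]
  nikaryihop → nekaryehop   [vowel merger]
  nekaryehop (rule 4 does not apply)
  nekaryehop → neharyehop   [unconditioned shift]
  giving Hamiri neharyehop.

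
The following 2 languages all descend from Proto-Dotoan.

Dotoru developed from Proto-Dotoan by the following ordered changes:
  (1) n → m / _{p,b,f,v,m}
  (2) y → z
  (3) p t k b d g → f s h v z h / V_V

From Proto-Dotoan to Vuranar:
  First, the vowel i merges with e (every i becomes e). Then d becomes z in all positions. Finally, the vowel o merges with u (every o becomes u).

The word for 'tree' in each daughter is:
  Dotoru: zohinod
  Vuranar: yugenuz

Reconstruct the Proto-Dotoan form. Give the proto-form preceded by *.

*yoginod

Position 6: Dotoru has o, Vuranar has u. Dotoru preserves o here (none of its changes turn any other segment into o), so the proto-segment is *o.
Position 1: Dotoru has z, Vuranar has y. Vuranar preserves y here (none of its changes turn any other segment into y), so the proto-segment is *y.
Position 3: Dotoru has h, Vuranar has g. Vuranar preserves g here (none of its changes turn any other segment into g), so the proto-segment is *g.
Verify the candidate proto-form against each daughter:
Dotoru: *yoginod
  yoginod (rule 1 does not apply)
  yoginod → zoginod   [unconditioned shift]
  zoginod → zohinod   [intervocalic lenition]
  giving Dotoru zohinod.
Vuranar: *yoginod > yogenod > yogenoz > yugenuz  (by vowel merger, unconditioned shift, vowel merger)
No other proto-form is consistent with every reflex, so the reconstruction is *yoginod.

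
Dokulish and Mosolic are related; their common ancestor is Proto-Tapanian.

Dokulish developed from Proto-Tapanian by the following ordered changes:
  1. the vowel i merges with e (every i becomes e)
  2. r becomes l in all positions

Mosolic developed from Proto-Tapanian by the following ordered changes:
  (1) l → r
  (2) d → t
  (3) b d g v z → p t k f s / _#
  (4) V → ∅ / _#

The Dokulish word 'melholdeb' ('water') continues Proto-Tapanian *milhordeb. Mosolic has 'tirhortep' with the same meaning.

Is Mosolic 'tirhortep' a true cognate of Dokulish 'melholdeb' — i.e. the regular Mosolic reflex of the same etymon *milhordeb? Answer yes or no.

Derive the expected Mosolic reflex of *milhordeb:
Mosolic: *milhordeb > mirhordeb > mirhorteb > mirhortep  (by unconditioned shift, unconditioned shift, final devoicing)
The regular Mosolic reflex would be 'mirhortep', but the attested form is 'tirhortep'. The correspondence is irregular, so they are not cognates (the Mosolic form has a different source).

no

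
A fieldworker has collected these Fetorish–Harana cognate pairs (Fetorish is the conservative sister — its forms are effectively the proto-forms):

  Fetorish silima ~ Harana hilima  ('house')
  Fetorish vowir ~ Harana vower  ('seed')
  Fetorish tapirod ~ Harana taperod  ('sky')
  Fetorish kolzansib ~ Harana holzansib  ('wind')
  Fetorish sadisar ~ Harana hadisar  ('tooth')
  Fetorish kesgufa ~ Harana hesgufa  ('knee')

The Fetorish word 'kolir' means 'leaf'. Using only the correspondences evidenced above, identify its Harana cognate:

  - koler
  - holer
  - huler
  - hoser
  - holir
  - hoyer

kolzansib ~ holzansib — Fetorish k corresponds to Harana h word-initially before a back vowel.
vowir ~ vower, tapirod ~ taperod — Fetorish i corresponds to Harana e after a consonant, before r.
Applying these to Fetorish 'kolir':
  kolir → holir   (k→h word-initially before a back vowel)
  holir → holer   (i→e after a consonant, before r)
So the Harana cognate is 'holer'.

holer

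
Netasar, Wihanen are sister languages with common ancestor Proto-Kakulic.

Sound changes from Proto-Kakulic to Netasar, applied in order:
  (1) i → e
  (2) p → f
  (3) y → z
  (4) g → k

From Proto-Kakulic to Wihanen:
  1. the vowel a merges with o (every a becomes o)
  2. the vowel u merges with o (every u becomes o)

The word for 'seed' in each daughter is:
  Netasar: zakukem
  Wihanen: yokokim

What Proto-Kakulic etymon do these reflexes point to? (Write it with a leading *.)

*yakukim

Position 6: Netasar has e, Wihanen has i. Wihanen preserves i here (none of its changes turn any other segment into i), so the proto-segment is *i.
Position 4: Netasar has u, Wihanen has o. Netasar preserves u here (none of its changes turn any other segment into u), so the proto-segment is *u.
Position 2: Netasar has a, Wihanen has o. Netasar preserves a here (none of its changes turn any other segment into a), so the proto-segment is *a.
This points to *yakukim. Verify forward in each daughter:
Netasar: start from *yakukim.
  rule 1 (vowel merger): yakukim → yakukem
  rule 2: no change — yakukem
  rule 3 (unconditioned shift): yakukem → zakukem
  rule 4: no change — zakukem
  ⇒ Netasar zakukem
Wihanen: start from *yakukim.
  rule 1 (vowel merger): yakukim → yokukim
  rule 2 (vowel merger): yokukim → yokokim
  ⇒ Wihanen yokokim
Only *yakukim yields all of Netasar zakukem, Wihanen yokokim.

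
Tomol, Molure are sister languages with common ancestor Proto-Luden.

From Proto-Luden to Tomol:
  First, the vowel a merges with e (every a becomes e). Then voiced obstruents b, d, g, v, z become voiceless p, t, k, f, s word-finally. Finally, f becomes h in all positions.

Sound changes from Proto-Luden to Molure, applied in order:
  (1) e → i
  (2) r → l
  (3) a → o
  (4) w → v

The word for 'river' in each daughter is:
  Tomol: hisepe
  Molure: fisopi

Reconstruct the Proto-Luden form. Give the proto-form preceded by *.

*fisape

Position 4: Tomol has e, Molure has o. Taking the neighbouring segments as reconstructed: Tomol e could go back to *a or *e; Molure o could go back to *a or *o — the one source consistent with every daughter is *a.
Position 6: Tomol has e, Molure has i. Taking the neighbouring segments as reconstructed: Tomol e could go back to *a or *e; Molure i could go back to *e or *i — the one source consistent with every daughter is *e.
Position 1: Tomol has h, Molure has f. Molure preserves f here (none of its changes turn any other segment into f), so the proto-segment is *f.
The remaining positions agree across the daughters. Check the candidate against every language:
Tomol: *fisape > fisepe > hisepe  (by vowel merger, unconditioned shift)
Molure: start from *fisape.
  rule 1 (vowel merger): fisape → fisapi
  rule 2: no change — fisapi
  rule 3 (vowel merger): fisapi → fisopi
  rule 4: no change — fisopi
  ⇒ Molure fisopi
Only *fisape yields all of Tomol hisepe, Molure fisopi.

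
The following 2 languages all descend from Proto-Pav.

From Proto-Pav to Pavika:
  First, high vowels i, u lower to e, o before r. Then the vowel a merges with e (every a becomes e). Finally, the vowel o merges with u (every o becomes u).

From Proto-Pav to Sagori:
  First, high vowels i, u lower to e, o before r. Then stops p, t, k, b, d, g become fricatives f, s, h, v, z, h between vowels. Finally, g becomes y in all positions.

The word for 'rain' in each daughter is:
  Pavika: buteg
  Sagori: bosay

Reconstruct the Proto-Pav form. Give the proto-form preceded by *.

Position 3: Pavika has t, Sagori has s. Pavika preserves t here (none of its changes turn any other segment into t), so the proto-segment is *t.
Position 5: Pavika has g, Sagori has y. Pavika preserves g here (none of its changes turn any other segment into g), so the proto-segment is *g.
Continuing position by position gives *botag; check it forward:
Pavika: start from *botag.
  rule 1: no change — botag
  rule 2 (vowel merger): botag → boteg
  rule 3 (vowel merger): boteg → buteg
  ⇒ Pavika buteg
Sagori: *botag > bosag > bosay  (by intervocalic lenition, unconditioned shift)
*botag is the unique common source.

*botag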